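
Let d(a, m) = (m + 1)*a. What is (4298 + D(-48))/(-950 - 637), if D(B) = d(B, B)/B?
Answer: -1417/529 ≈ -2.6786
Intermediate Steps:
d(a, m) = a*(1 + m) (d(a, m) = (1 + m)*a = a*(1 + m))
D(B) = 1 + B (D(B) = (B*(1 + B))/B = 1 + B)
(4298 + D(-48))/(-950 - 637) = (4298 + (1 - 48))/(-950 - 637) = (4298 - 47)/(-1587) = 4251*(-1/1587) = -1417/529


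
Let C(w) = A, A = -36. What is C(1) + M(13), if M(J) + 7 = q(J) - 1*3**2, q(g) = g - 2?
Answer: -41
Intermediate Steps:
q(g) = -2 + g
M(J) = -18 + J (M(J) = -7 + ((-2 + J) - 1*3**2) = -7 + ((-2 + J) - 1*9) = -7 + ((-2 + J) - 9) = -7 + (-11 + J) = -18 + J)
C(w) = -36
C(1) + M(13) = -36 + (-18 + 13) = -36 - 5 = -41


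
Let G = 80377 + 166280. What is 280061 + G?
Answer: 526718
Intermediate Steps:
G = 246657
280061 + G = 280061 + 246657 = 526718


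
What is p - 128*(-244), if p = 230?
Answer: 31462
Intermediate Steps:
p - 128*(-244) = 230 - 128*(-244) = 230 + 31232 = 31462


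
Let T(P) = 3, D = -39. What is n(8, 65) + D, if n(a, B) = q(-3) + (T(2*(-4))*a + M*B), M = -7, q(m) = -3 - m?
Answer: -470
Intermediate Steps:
n(a, B) = -7*B + 3*a (n(a, B) = (-3 - 1*(-3)) + (3*a - 7*B) = (-3 + 3) + (-7*B + 3*a) = 0 + (-7*B + 3*a) = -7*B + 3*a)
n(8, 65) + D = (-7*65 + 3*8) - 39 = (-455 + 24) - 39 = -431 - 39 = -470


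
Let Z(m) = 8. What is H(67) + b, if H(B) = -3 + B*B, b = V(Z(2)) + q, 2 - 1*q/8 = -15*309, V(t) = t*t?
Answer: 41646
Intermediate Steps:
V(t) = t**2
q = 37096 (q = 16 - (-120)*309 = 16 - 8*(-4635) = 16 + 37080 = 37096)
b = 37160 (b = 8**2 + 37096 = 64 + 37096 = 37160)
H(B) = -3 + B**2
H(67) + b = (-3 + 67**2) + 37160 = (-3 + 4489) + 37160 = 4486 + 37160 = 41646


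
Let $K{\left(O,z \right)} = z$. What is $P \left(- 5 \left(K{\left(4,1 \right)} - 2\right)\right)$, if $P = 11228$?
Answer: $56140$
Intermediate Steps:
$P \left(- 5 \left(K{\left(4,1 \right)} - 2\right)\right) = 11228 \left(- 5 \left(1 - 2\right)\right) = 11228 \left(\left(-5\right) \left(-1\right)\right) = 11228 \cdot 5 = 56140$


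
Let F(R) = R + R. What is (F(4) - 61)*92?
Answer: -4876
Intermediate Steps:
F(R) = 2*R
(F(4) - 61)*92 = (2*4 - 61)*92 = (8 - 61)*92 = -53*92 = -4876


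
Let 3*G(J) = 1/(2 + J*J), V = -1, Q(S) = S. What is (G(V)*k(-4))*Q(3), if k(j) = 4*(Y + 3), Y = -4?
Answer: -4/3 ≈ -1.3333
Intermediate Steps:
k(j) = -4 (k(j) = 4*(-4 + 3) = 4*(-1) = -4)
G(J) = 1/(3*(2 + J²)) (G(J) = 1/(3*(2 + J*J)) = 1/(3*(2 + J²)))
(G(V)*k(-4))*Q(3) = ((1/(3*(2 + (-1)²)))*(-4))*3 = ((1/(3*(2 + 1)))*(-4))*3 = (((⅓)/3)*(-4))*3 = (((⅓)*(⅓))*(-4))*3 = ((⅑)*(-4))*3 = -4/9*3 = -4/3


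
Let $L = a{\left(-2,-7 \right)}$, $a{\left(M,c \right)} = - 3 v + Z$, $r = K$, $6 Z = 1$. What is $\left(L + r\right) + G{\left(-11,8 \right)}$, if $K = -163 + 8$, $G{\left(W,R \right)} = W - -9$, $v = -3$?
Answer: $- \frac{887}{6} \approx -147.83$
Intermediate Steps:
$G{\left(W,R \right)} = 9 + W$ ($G{\left(W,R \right)} = W + 9 = 9 + W$)
$Z = \frac{1}{6}$ ($Z = \frac{1}{6} \cdot 1 = \frac{1}{6} \approx 0.16667$)
$K = -155$
$r = -155$
$a{\left(M,c \right)} = \frac{55}{6}$ ($a{\left(M,c \right)} = \left(-3\right) \left(-3\right) + \frac{1}{6} = 9 + \frac{1}{6} = \frac{55}{6}$)
$L = \frac{55}{6} \approx 9.1667$
$\left(L + r\right) + G{\left(-11,8 \right)} = \left(\frac{55}{6} - 155\right) + \left(9 - 11\right) = - \frac{875}{6} - 2 = - \frac{887}{6}$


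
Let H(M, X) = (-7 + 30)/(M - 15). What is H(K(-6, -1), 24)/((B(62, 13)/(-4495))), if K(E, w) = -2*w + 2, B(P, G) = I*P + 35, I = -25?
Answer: -20677/3333 ≈ -6.2037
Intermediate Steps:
B(P, G) = 35 - 25*P (B(P, G) = -25*P + 35 = 35 - 25*P)
K(E, w) = 2 - 2*w
H(M, X) = 23/(-15 + M)
H(K(-6, -1), 24)/((B(62, 13)/(-4495))) = (23/(-15 + (2 - 2*(-1))))/(((35 - 25*62)/(-4495))) = (23/(-15 + (2 + 2)))/(((35 - 1550)*(-1/4495))) = (23/(-15 + 4))/((-1515*(-1/4495))) = (23/(-11))/(303/899) = (23*(-1/11))*(899/303) = -23/11*899/303 = -20677/3333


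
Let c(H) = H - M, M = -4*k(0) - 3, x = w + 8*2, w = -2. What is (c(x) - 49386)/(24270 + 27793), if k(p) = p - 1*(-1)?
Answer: -49365/52063 ≈ -0.94818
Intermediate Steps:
k(p) = 1 + p (k(p) = p + 1 = 1 + p)
x = 14 (x = -2 + 8*2 = -2 + 16 = 14)
M = -7 (M = -4*(1 + 0) - 3 = -4*1 - 3 = -4 - 3 = -7)
c(H) = 7 + H (c(H) = H - 1*(-7) = H + 7 = 7 + H)
(c(x) - 49386)/(24270 + 27793) = ((7 + 14) - 49386)/(24270 + 27793) = (21 - 49386)/52063 = -49365*1/52063 = -49365/52063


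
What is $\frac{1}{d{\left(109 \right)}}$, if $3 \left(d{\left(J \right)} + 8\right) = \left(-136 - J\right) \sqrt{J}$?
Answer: $\frac{72}{6542149} - \frac{735 \sqrt{109}}{6542149} \approx -0.0011619$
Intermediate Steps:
$d{\left(J \right)} = -8 + \frac{\sqrt{J} \left(-136 - J\right)}{3}$ ($d{\left(J \right)} = -8 + \frac{\left(-136 - J\right) \sqrt{J}}{3} = -8 + \frac{\sqrt{J} \left(-136 - J\right)}{3}$)
$\frac{1}{d{\left(109 \right)}} = \frac{1}{-8 - \frac{136 \sqrt{109}}{3} - \frac{109^{\frac{3}{2}}}{3}} = \frac{1}{-8 - \frac{136 \sqrt{109}}{3} - \frac{109 \sqrt{109}}{3}} = \frac{1}{-8 - \frac{245 \sqrt{109}}{3}}$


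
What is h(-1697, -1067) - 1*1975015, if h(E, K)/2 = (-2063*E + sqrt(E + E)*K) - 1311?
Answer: 5024185 - 2134*I*sqrt(3394) ≈ 5.0242e+6 - 1.2432e+5*I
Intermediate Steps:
h(E, K) = -2622 - 4126*E + 2*K*sqrt(2)*sqrt(E) (h(E, K) = 2*((-2063*E + sqrt(E + E)*K) - 1311) = 2*((-2063*E + sqrt(2*E)*K) - 1311) = 2*((-2063*E + (sqrt(2)*sqrt(E))*K) - 1311) = 2*((-2063*E + K*sqrt(2)*sqrt(E)) - 1311) = 2*(-1311 - 2063*E + K*sqrt(2)*sqrt(E)) = -2622 - 4126*E + 2*K*sqrt(2)*sqrt(E))
h(-1697, -1067) - 1*1975015 = (-2622 - 4126*(-1697) + 2*(-1067)*sqrt(2)*sqrt(-1697)) - 1*1975015 = (-2622 + 7001822 + 2*(-1067)*sqrt(2)*(I*sqrt(1697))) - 1975015 = (-2622 + 7001822 - 2134*I*sqrt(3394)) - 1975015 = (6999200 - 2134*I*sqrt(3394)) - 1975015 = 5024185 - 2134*I*sqrt(3394)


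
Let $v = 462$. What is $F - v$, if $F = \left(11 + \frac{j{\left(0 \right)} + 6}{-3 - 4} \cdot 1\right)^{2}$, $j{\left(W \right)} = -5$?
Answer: $- \frac{16862}{49} \approx -344.12$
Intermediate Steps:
$F = \frac{5776}{49}$ ($F = \left(11 + \frac{-5 + 6}{-3 - 4} \cdot 1\right)^{2} = \left(11 + 1 \frac{1}{-7} \cdot 1\right)^{2} = \left(11 + 1 \left(- \frac{1}{7}\right) 1\right)^{2} = \left(11 - \frac{1}{7}\right)^{2} = \left(\frac{76}{7}\right)^{2} = \frac{5776}{49} \approx 117.88$)
$F - v = \frac{5776}{49} - 462 = - \frac{16862}{49}$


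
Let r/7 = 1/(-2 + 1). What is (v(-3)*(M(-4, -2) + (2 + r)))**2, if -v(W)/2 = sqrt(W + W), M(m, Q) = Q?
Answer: -1176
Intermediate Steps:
r = -7 (r = 7/(-2 + 1) = 7/(-1) = 7*(-1) = -7)
v(W) = -2*sqrt(2)*sqrt(W) (v(W) = -2*sqrt(W + W) = -2*sqrt(2)*sqrt(W))
(v(-3)*(M(-4, -2) + (2 + r)))**2 = ((-2*sqrt(2)*sqrt(-3))*(-2 + (2 - 7)))**2 = ((-2*sqrt(2)*I*sqrt(3))*(-2 - 5))**2 = (-2*I*sqrt(6)*(-7))**2 = (14*I*sqrt(6))**2 = -1176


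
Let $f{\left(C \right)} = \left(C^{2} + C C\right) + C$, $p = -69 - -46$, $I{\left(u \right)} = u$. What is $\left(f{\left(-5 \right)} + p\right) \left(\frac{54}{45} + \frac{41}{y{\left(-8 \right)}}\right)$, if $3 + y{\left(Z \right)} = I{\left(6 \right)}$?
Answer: $\frac{4906}{15} \approx 327.07$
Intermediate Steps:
$y{\left(Z \right)} = 3$ ($y{\left(Z \right)} = -3 + 6 = 3$)
$p = -23$ ($p = -69 + 46 = -23$)
$f{\left(C \right)} = C + 2 C^{2}$ ($f{\left(C \right)} = \left(C^{2} + C^{2}\right) + C = 2 C^{2} + C = C + 2 C^{2}$)
$\left(f{\left(-5 \right)} + p\right) \left(\frac{54}{45} + \frac{41}{y{\left(-8 \right)}}\right) = \left(- 5 \left(1 + 2 \left(-5\right)\right) - 23\right) \left(\frac{54}{45} + \frac{41}{3}\right) = \left(- 5 \left(1 - 10\right) - 23\right) \left(54 \cdot \frac{1}{45} + 41 \cdot \frac{1}{3}\right) = \left(\left(-5\right) \left(-9\right) - 23\right) \left(\frac{6}{5} + \frac{41}{3}\right) = \left(45 - 23\right) \frac{223}{15} = 22 \cdot \frac{223}{15} = \frac{4906}{15}$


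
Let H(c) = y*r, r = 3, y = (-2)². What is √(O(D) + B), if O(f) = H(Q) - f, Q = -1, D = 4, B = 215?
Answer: √223 ≈ 14.933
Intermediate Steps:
y = 4
H(c) = 12 (H(c) = 4*3 = 12)
O(f) = 12 - f
√(O(D) + B) = √((12 - 1*4) + 215) = √((12 - 4) + 215) = √(8 + 215) = √223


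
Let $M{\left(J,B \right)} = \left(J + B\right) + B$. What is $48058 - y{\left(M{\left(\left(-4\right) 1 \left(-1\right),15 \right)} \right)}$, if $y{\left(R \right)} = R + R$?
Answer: $47990$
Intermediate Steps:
$M{\left(J,B \right)} = J + 2 B$ ($M{\left(J,B \right)} = \left(B + J\right) + B = J + 2 B$)
$y{\left(R \right)} = 2 R$
$48058 - y{\left(M{\left(\left(-4\right) 1 \left(-1\right),15 \right)} \right)} = 48058 - 2 \left(\left(-4\right) 1 \left(-1\right) + 2 \cdot 15\right) = 48058 - 2 \left(\left(-4\right) \left(-1\right) + 30\right) = 48058 - 2 \left(4 + 30\right) = 48058 - 2 \cdot 34 = 48058 - 68 = 47990$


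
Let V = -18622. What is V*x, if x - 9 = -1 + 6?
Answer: -260708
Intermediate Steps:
x = 14 (x = 9 + (-1 + 6) = 9 + 5 = 14)
V*x = -18622*14 = -260708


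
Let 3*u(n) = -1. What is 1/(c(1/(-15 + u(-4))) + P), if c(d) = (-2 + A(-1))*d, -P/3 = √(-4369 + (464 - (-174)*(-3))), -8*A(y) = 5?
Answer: 2576/599522489 + 135424*I*√4427/1798567467 ≈ 4.2968e-6 + 0.0050098*I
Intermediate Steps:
A(y) = -5/8 (A(y) = -⅛*5 = -5/8)
u(n) = -⅓ (u(n) = (⅓)*(-1) = -⅓)
P = -3*I*√4427 (P = -3*√(-4369 + (464 - (-174)*(-3))) = -3*√(-4369 + (464 - 1*522)) = -3*√(-4369 + (464 - 522)) = -3*√(-4369 - 58) = -3*I*√4427 ≈ -199.61*I)
c(d) = -21*d/8 (c(d) = (-2 - 5/8)*d = -21*d/8)
1/(c(1/(-15 + u(-4))) + P) = 1/(-21/(8*(-15 - ⅓)) - 3*I*√4427) = 1/(-21/(8*(-46/3)) - 3*I*√4427) = 1/(-21/8*(-3/46) - 3*I*√4427) = 1/(63/368 - 3*I*√4427)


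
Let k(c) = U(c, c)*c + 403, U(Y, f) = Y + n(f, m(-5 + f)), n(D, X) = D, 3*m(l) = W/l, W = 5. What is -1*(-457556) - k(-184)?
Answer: 389441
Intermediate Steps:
m(l) = 5/(3*l) (m(l) = (5/l)/3 = 5/(3*l))
U(Y, f) = Y + f
k(c) = 403 + 2*c² (k(c) = (c + c)*c + 403 = (2*c)*c + 403 = 2*c² + 403 = 403 + 2*c²)
-1*(-457556) - k(-184) = -1*(-457556) - (403 + 2*(-184)²) = 457556 - (403 + 2*33856) = 457556 - (403 + 67712) = 457556 - 1*68115 = 457556 - 68115 = 389441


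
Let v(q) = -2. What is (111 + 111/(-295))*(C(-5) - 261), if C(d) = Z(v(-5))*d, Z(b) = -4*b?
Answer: -9822834/295 ≈ -33298.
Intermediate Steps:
C(d) = 8*d (C(d) = (-4*(-2))*d = 8*d)
(111 + 111/(-295))*(C(-5) - 261) = (111 + 111/(-295))*(8*(-5) - 261) = (111 + 111*(-1/295))*(-40 - 261) = (111 - 111/295)*(-301) = (32634/295)*(-301) = -9822834/295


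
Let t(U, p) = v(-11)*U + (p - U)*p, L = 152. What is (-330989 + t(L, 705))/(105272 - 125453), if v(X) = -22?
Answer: -55532/20181 ≈ -2.7517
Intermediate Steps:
t(U, p) = -22*U + p*(p - U) (t(U, p) = -22*U + (p - U)*p = -22*U + p*(p - U))
(-330989 + t(L, 705))/(105272 - 125453) = (-330989 + (705**2 - 22*152 - 1*152*705))/(105272 - 125453) = (-330989 + (497025 - 3344 - 107160))/(-20181) = (-330989 + 386521)*(-1/20181) = 55532*(-1/20181) = -55532/20181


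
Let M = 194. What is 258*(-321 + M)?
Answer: -32766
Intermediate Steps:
258*(-321 + M) = 258*(-321 + 194) = 258*(-127) = -32766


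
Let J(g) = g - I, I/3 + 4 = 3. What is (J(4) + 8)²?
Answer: 225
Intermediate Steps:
I = -3 (I = -12 + 3*3 = -12 + 9 = -3)
J(g) = 3 + g (J(g) = g - 1*(-3) = g + 3 = 3 + g)
(J(4) + 8)² = ((3 + 4) + 8)² = (7 + 8)² = 15² = 225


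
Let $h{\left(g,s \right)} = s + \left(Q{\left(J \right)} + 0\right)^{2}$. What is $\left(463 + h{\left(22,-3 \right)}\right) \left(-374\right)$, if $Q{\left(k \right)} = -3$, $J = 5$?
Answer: $-175406$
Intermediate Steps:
$h{\left(g,s \right)} = 9 + s$ ($h{\left(g,s \right)} = s + \left(-3 + 0\right)^{2} = s + \left(-3\right)^{2} = s + 9 = 9 + s$)
$\left(463 + h{\left(22,-3 \right)}\right) \left(-374\right) = \left(463 + \left(9 - 3\right)\right) \left(-374\right) = \left(463 + 6\right) \left(-374\right) = 469 \left(-374\right) = -175406$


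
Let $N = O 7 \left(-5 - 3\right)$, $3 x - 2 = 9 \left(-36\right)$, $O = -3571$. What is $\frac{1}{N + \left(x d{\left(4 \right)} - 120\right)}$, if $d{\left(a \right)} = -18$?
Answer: $\frac{1}{201788} \approx 4.9557 \cdot 10^{-6}$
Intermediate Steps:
$x = - \frac{322}{3}$ ($x = \frac{2}{3} + \frac{9 \left(-36\right)}{3} = \frac{2}{3} + \frac{1}{3} \left(-324\right) = \frac{2}{3} - 108 = - \frac{322}{3} \approx -107.33$)
$N = 199976$ ($N = - 3571 \cdot 7 \left(-5 - 3\right) = - 3571 \cdot 7 \left(-8\right) = \left(-3571\right) \left(-56\right) = 199976$)
$\frac{1}{N + \left(x d{\left(4 \right)} - 120\right)} = \frac{1}{199976 - -1812} = \frac{1}{199976 + \left(1932 - 120\right)} = \frac{1}{199976 + 1812} = \frac{1}{201788}$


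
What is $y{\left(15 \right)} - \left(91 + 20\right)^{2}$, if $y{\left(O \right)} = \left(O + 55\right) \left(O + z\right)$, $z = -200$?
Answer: $-25271$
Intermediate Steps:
$y{\left(O \right)} = \left(-200 + O\right) \left(55 + O\right)$ ($y{\left(O \right)} = \left(O + 55\right) \left(O - 200\right) = \left(55 + O\right) \left(-200 + O\right) = \left(-200 + O\right) \left(55 + O\right)$)
$y{\left(15 \right)} - \left(91 + 20\right)^{2} = \left(-11000 + 15^{2} - 2175\right) - \left(91 + 20\right)^{2} = \left(-11000 + 225 - 2175\right) - 111^{2} = -12950 - 12321 = -25271$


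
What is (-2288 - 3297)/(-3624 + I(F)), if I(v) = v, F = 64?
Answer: 1117/712 ≈ 1.5688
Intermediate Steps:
(-2288 - 3297)/(-3624 + I(F)) = (-2288 - 3297)/(-3624 + 64) = -5585/(-3560) = -5585*(-1/3560) = 1117/712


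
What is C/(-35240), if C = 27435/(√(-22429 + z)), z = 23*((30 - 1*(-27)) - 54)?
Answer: 5487*I*√5590/78796640 ≈ 0.0052063*I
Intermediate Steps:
z = 69 (z = 23*((30 + 27) - 54) = 23*(57 - 54) = 23*3 = 69)
C = -5487*I*√5590/2236 (C = 27435/(√(-22429 + 69)) = 27435/(√(-22360)) = 27435/((2*I*√5590)) = 27435*(-I*√5590/11180) = -5487*I*√5590/2236 ≈ -183.47*I)
C/(-35240) = -5487*I*√5590/2236/(-35240) = -5487*I*√5590/2236*(-1/35240) = 5487*I*√5590/78796640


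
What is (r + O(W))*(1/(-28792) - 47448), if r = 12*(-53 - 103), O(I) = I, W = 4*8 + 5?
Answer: 2506835369195/28792 ≈ 8.7067e+7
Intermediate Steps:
W = 37 (W = 32 + 5 = 37)
r = -1872 (r = 12*(-156) = -1872)
(r + O(W))*(1/(-28792) - 47448) = (-1872 + 37)*(1/(-28792) - 47448) = -1835*(-1/28792 - 47448) = -1835*(-1366122817/28792) = 2506835369195/28792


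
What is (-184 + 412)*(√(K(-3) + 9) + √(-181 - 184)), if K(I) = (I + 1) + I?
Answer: 456 + 228*I*√365 ≈ 456.0 + 4355.9*I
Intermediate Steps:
K(I) = 1 + 2*I (K(I) = (1 + I) + I = 1 + 2*I)
(-184 + 412)*(√(K(-3) + 9) + √(-181 - 184)) = (-184 + 412)*(√((1 + 2*(-3)) + 9) + √(-181 - 184)) = 228*(√((1 - 6) + 9) + √(-365)) = 228*(√(-5 + 9) + I*√365) = 228*(√4 + I*√365) = 228*(2 + I*√365) = 456 + 228*I*√365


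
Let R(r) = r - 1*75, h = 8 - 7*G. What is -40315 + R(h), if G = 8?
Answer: -40438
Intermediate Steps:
h = -48 (h = 8 - 7*8 = 8 - 56 = -48)
R(r) = -75 + r (R(r) = r - 75 = -75 + r)
-40315 + R(h) = -40315 + (-75 - 48) = -40315 - 123 = -40438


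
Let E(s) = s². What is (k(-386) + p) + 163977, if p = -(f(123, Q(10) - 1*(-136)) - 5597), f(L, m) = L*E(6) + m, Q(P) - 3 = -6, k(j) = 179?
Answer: 165192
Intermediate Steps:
Q(P) = -3 (Q(P) = 3 - 6 = -3)
f(L, m) = m + 36*L (f(L, m) = L*6² + m = L*36 + m = 36*L + m = m + 36*L)
p = 1036 (p = -(((-3 - 1*(-136)) + 36*123) - 5597) = -(((-3 + 136) + 4428) - 5597) = -((133 + 4428) - 5597) = -(4561 - 5597) = -1*(-1036) = 1036)
(k(-386) + p) + 163977 = (179 + 1036) + 163977 = 1215 + 163977 = 165192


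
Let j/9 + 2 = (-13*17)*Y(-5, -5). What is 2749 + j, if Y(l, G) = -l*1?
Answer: -7214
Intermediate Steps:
Y(l, G) = -l
j = -9963 (j = -18 + 9*((-13*17)*(-1*(-5))) = -18 + 9*(-221*5) = -18 + 9*(-1105) = -18 - 9945 = -9963)
2749 + j = 2749 - 9963 = -7214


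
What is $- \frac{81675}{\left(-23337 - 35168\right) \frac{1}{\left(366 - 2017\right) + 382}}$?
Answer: $- \frac{20729115}{11701} \approx -1771.6$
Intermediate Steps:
$- \frac{81675}{\left(-23337 - 35168\right) \frac{1}{\left(366 - 2017\right) + 382}} = - \frac{81675}{\left(-58505\right) \frac{1}{\left(366 - 2017\right) + 382}} = - \frac{81675}{\left(-58505\right) \frac{1}{-1651 + 382}} = - \frac{81675}{\left(-58505\right) \frac{1}{-1269}} = - \frac{81675}{\left(-58505\right) \left(- \frac{1}{1269}\right)} = - \frac{81675}{\frac{58505}{1269}} = \left(-81675\right) \frac{1269}{58505} = - \frac{20729115}{11701}$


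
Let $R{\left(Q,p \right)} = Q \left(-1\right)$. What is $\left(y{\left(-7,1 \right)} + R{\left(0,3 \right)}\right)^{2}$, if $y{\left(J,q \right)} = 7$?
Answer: $49$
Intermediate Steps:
$R{\left(Q,p \right)} = - Q$
$\left(y{\left(-7,1 \right)} + R{\left(0,3 \right)}\right)^{2} = \left(7 - 0\right)^{2} = \left(7 + 0\right)^{2} = 7^{2} = 49$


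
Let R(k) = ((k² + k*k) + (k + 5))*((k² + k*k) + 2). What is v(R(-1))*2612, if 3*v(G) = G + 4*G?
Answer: 104480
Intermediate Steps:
R(k) = (2 + 2*k²)*(5 + k + 2*k²) (R(k) = ((k² + k²) + (5 + k))*((k² + k²) + 2) = (2*k² + (5 + k))*(2*k² + 2) = (5 + k + 2*k²)*(2 + 2*k²) = (2 + 2*k²)*(5 + k + 2*k²))
v(G) = 5*G/3 (v(G) = (G + 4*G)/3 = (5*G)/3 = 5*G/3)
v(R(-1))*2612 = (5*(10 + 2*(-1) + 2*(-1)³ + 4*(-1)⁴ + 14*(-1)²)/3)*2612 = (5*(10 - 2 + 2*(-1) + 4*1 + 14*1)/3)*2612 = (5*(10 - 2 - 2 + 4 + 14)/3)*2612 = ((5/3)*24)*2612 = 40*2612 = 104480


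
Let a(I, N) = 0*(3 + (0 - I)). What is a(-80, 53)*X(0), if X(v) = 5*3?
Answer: 0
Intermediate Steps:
a(I, N) = 0 (a(I, N) = 0*(3 - I) = 0)
X(v) = 15
a(-80, 53)*X(0) = 0*15 = 0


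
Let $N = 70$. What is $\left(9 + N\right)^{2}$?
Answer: $6241$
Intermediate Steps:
$\left(9 + N\right)^{2} = \left(9 + 70\right)^{2} = 79^{2} = 6241$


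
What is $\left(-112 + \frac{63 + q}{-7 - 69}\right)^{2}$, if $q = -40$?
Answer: $\frac{72846225}{5776} \approx 12612.0$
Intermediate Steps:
$\left(-112 + \frac{63 + q}{-7 - 69}\right)^{2} = \left(-112 + \frac{63 - 40}{-7 - 69}\right)^{2} = \left(-112 + \frac{23}{-76}\right)^{2} = \left(-112 + 23 \left(- \frac{1}{76}\right)\right)^{2} = \left(-112 - \frac{23}{76}\right)^{2} = \left(- \frac{8535}{76}\right)^{2} = \frac{72846225}{5776}$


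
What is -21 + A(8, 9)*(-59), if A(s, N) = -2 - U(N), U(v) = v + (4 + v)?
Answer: 1395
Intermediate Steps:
U(v) = 4 + 2*v
A(s, N) = -6 - 2*N (A(s, N) = -2 - (4 + 2*N) = -2 + (-4 - 2*N) = -6 - 2*N)
-21 + A(8, 9)*(-59) = -21 + (-6 - 2*9)*(-59) = -21 + (-6 - 18)*(-59) = -21 - 24*(-59) = -21 + 1416 = 1395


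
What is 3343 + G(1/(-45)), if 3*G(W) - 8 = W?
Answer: 451664/135 ≈ 3345.7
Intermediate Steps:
G(W) = 8/3 + W/3
3343 + G(1/(-45)) = 3343 + (8/3 + (1/3)/(-45)) = 3343 + (8/3 + (1/3)*(-1/45)) = 3343 + (8/3 - 1/135) = 3343 + 359/135 = 451664/135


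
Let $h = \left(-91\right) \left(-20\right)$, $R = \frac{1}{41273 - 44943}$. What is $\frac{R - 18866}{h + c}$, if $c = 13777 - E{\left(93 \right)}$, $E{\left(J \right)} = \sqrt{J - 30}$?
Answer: $- \frac{119989836993}{99198609980} - \frac{23079407 \sqrt{7}}{99198609980} \approx -1.2102$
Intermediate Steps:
$E{\left(J \right)} = \sqrt{-30 + J}$
$R = - \frac{1}{3670}$ ($R = \frac{1}{-3670} = - \frac{1}{3670} \approx -0.00027248$)
$h = 1820$
$c = 13777 - 3 \sqrt{7}$ ($c = 13777 - \sqrt{-30 + 93} = 13777 - \sqrt{63} = 13777 - 3 \sqrt{7} \approx 13769.0$)
$\frac{R - 18866}{h + c} = \frac{- \frac{1}{3670} - 18866}{1820 + \left(13777 - 3 \sqrt{7}\right)} = - \frac{69238221}{3670 \left(15597 - 3 \sqrt{7}\right)}$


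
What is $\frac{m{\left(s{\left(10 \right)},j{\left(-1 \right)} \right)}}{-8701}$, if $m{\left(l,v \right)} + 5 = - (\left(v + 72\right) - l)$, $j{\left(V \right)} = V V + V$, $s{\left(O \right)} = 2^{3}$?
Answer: $\frac{69}{8701} \approx 0.0079301$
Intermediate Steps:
$s{\left(O \right)} = 8$
$j{\left(V \right)} = V + V^{2}$ ($j{\left(V \right)} = V^{2} + V = V + V^{2}$)
$m{\left(l,v \right)} = -77 + l - v$ ($m{\left(l,v \right)} = -5 - \left(\left(v + 72\right) - l\right) = -5 - \left(\left(72 + v\right) - l\right) = -5 - \left(72 + v - l\right) = -77 + l - v$)
$\frac{m{\left(s{\left(10 \right)},j{\left(-1 \right)} \right)}}{-8701} = \frac{-77 + 8 - - (1 - 1)}{-8701} = \left(-77 + 8 - \left(-1\right) 0\right) \left(- \frac{1}{8701}\right) = \left(-77 + 8 - 0\right) \left(- \frac{1}{8701}\right) = \left(-77 + 8 + 0\right) \left(- \frac{1}{8701}\right) = \left(-69\right) \left(- \frac{1}{8701}\right) = \frac{69}{8701}$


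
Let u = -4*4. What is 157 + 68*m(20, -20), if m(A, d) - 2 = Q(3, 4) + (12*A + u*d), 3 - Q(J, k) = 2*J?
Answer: 38169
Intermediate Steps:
u = -16 (u = -1*16 = -16)
Q(J, k) = 3 - 2*J
m(A, d) = -1 - 16*d + 12*A (m(A, d) = 2 + ((3 - 2*3) + (12*A - 16*d)) = 2 + ((3 - 6) + (-16*d + 12*A)) = 2 + (-3 + (-16*d + 12*A)) = 2 + (-3 - 16*d + 12*A) = -1 - 16*d + 12*A)
157 + 68*m(20, -20) = 157 + 68*(-1 - 16*(-20) + 12*20) = 157 + 68*(-1 + 320 + 240) = 157 + 68*559 = 157 + 38012 = 38169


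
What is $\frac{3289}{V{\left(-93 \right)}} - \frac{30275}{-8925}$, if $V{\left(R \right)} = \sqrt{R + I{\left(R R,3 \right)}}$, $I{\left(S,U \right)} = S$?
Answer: $\frac{173}{51} + \frac{143 \sqrt{2139}}{186} \approx 38.949$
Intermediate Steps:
$V{\left(R \right)} = \sqrt{R + R^{2}}$ ($V{\left(R \right)} = \sqrt{R + R R} = \sqrt{R + R^{2}}$)
$\frac{3289}{V{\left(-93 \right)}} - \frac{30275}{-8925} = \frac{3289}{\sqrt{- 93 \left(1 - 93\right)}} - \frac{30275}{-8925} = \frac{3289}{\sqrt{\left(-93\right) \left(-92\right)}} - - \frac{173}{51} = \frac{3289}{\sqrt{8556}} + \frac{173}{51} = \frac{3289}{2 \sqrt{2139}} + \frac{173}{51} = 3289 \frac{\sqrt{2139}}{4278} + \frac{173}{51} = \frac{143 \sqrt{2139}}{186} + \frac{173}{51} = \frac{173}{51} + \frac{143 \sqrt{2139}}{186}$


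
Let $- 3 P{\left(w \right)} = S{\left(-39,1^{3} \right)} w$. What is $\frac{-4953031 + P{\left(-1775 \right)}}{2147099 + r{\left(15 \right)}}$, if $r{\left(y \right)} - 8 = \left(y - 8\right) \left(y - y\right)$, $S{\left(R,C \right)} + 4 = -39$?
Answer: $- \frac{14935418}{6441321} \approx -2.3187$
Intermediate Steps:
$S{\left(R,C \right)} = -43$ ($S{\left(R,C \right)} = -4 - 39 = -43$)
$r{\left(y \right)} = 8$ ($r{\left(y \right)} = 8 + \left(y - 8\right) \left(y - y\right) = 8 + \left(-8 + y\right) 0 = 8 + 0 = 8$)
$P{\left(w \right)} = \frac{43 w}{3}$ ($P{\left(w \right)} = - \frac{\left(-43\right) w}{3} = \frac{43 w}{3}$)
$\frac{-4953031 + P{\left(-1775 \right)}}{2147099 + r{\left(15 \right)}} = \frac{-4953031 + \frac{43}{3} \left(-1775\right)}{2147099 + 8} = \frac{-4953031 - \frac{76325}{3}}{2147107} = \left(- \frac{14935418}{3}\right) \frac{1}{2147107} = - \frac{14935418}{6441321}$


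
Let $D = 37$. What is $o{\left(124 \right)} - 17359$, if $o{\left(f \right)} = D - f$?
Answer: $-17446$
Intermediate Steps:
$o{\left(f \right)} = 37 - f$
$o{\left(124 \right)} - 17359 = \left(37 - 124\right) - 17359 = -87 - 17359 = -17446$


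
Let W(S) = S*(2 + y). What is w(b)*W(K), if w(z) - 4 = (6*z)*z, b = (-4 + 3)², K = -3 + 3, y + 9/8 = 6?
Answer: 0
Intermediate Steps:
y = 39/8 (y = -9/8 + 6 = 39/8 ≈ 4.8750)
K = 0
b = 1 (b = (-1)² = 1)
W(S) = 55*S/8 (W(S) = S*(2 + 39/8) = S*(55/8) = 55*S/8)
w(z) = 4 + 6*z² (w(z) = 4 + (6*z)*z = 4 + 6*z²)
w(b)*W(K) = (4 + 6*1²)*((55/8)*0) = (4 + 6*1)*0 = (4 + 6)*0 = 10*0 = 0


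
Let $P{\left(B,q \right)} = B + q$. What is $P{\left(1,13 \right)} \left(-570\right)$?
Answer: $-7980$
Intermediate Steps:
$P{\left(1,13 \right)} \left(-570\right) = \left(1 + 13\right) \left(-570\right) = 14 \left(-570\right) = -7980$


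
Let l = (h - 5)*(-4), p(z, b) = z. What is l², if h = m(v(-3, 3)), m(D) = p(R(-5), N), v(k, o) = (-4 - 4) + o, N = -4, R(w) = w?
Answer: 1600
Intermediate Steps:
v(k, o) = -8 + o
m(D) = -5
h = -5
l = 40 (l = (-5 - 5)*(-4) = -10*(-4) = 40)
l² = 40² = 1600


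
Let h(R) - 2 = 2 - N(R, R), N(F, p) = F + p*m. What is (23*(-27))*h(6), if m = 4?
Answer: 16146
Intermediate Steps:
N(F, p) = F + 4*p (N(F, p) = F + p*4 = F + 4*p)
h(R) = 4 - 5*R (h(R) = 2 + (2 - (R + 4*R)) = 2 + (2 - 5*R) = 4 - 5*R)
(23*(-27))*h(6) = (23*(-27))*(4 - 5*6) = -621*(4 - 30) = -621*(-26) = 16146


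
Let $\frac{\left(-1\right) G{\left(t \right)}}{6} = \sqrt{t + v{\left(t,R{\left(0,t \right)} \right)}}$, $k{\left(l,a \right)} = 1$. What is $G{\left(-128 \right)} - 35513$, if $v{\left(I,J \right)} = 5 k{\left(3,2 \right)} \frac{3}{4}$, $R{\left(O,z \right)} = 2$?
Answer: $-35513 - 3 i \sqrt{497} \approx -35513.0 - 66.88 i$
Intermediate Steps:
$v{\left(I,J \right)} = \frac{15}{4}$ ($v{\left(I,J \right)} = 5 \cdot 1 \cdot \frac{3}{4} = 5 \cdot 3 \cdot \frac{1}{4} = 5 \cdot \frac{3}{4} = \frac{15}{4}$)
$G{\left(t \right)} = - 6 \sqrt{\frac{15}{4} + t}$ ($G{\left(t \right)} = - 6 \sqrt{t + \frac{15}{4}} = - 6 \sqrt{\frac{15}{4} + t}$)
$G{\left(-128 \right)} - 35513 = - 3 \sqrt{15 + 4 \left(-128\right)} - 35513 = - 3 \sqrt{15 - 512} - 35513 = - 3 \sqrt{-497} - 35513 = - 3 i \sqrt{497} - 35513 = -35513 - 3 i \sqrt{497}$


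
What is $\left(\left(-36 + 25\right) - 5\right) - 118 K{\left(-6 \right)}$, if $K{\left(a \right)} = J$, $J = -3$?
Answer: $338$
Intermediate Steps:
$K{\left(a \right)} = -3$
$\left(\left(-36 + 25\right) - 5\right) - 118 K{\left(-6 \right)} = \left(\left(-36 + 25\right) - 5\right) - -354 = \left(-11 - 5\right) + 354 = -16 + 354 = 338$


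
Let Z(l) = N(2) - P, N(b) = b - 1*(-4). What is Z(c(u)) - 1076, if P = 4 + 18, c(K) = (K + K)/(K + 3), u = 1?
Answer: -1092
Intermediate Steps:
N(b) = 4 + b (N(b) = b + 4 = 4 + b)
c(K) = 2*K/(3 + K) (c(K) = (2*K)/(3 + K) = 2*K/(3 + K))
P = 22
Z(l) = -16 (Z(l) = (4 + 2) - 1*22 = 6 - 22 = -16)
Z(c(u)) - 1076 = -16 - 1076 = -1092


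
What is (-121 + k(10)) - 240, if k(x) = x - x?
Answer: -361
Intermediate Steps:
k(x) = 0
(-121 + k(10)) - 240 = (-121 + 0) - 240 = -121 - 240 = -361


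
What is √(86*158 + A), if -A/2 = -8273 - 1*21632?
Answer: √73398 ≈ 270.92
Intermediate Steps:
A = 59810 (A = -2*(-8273 - 1*21632) = -2*(-8273 - 21632) = -2*(-29905) = 59810)
√(86*158 + A) = √(86*158 + 59810) = √(13588 + 59810) = √73398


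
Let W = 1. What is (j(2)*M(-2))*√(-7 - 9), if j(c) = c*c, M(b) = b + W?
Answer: -16*I ≈ -16.0*I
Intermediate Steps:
M(b) = 1 + b (M(b) = b + 1 = 1 + b)
j(c) = c²
(j(2)*M(-2))*√(-7 - 9) = (2²*(1 - 2))*√(-7 - 9) = (4*(-1))*√(-16) = -16*I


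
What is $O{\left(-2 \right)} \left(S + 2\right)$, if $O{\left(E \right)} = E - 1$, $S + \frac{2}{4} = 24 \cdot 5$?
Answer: $- \frac{729}{2} \approx -364.5$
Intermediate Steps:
$S = \frac{239}{2}$ ($S = - \frac{1}{2} + 24 \cdot 5 = - \frac{1}{2} + 120 = \frac{239}{2} \approx 119.5$)
$O{\left(E \right)} = -1 + E$
$O{\left(-2 \right)} \left(S + 2\right) = \left(-1 - 2\right) \left(\frac{239}{2} + 2\right) = \left(-3\right) \frac{243}{2} = - \frac{729}{2}$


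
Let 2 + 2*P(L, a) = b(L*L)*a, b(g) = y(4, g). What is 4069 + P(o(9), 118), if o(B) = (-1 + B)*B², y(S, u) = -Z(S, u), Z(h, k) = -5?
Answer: 4363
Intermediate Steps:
y(S, u) = 5 (y(S, u) = -1*(-5) = 5)
b(g) = 5
o(B) = B²*(-1 + B)
P(L, a) = -1 + 5*a/2 (P(L, a) = -1 + (5*a)/2 = -1 + 5*a/2)
4069 + P(o(9), 118) = 4069 + (-1 + (5/2)*118) = 4069 + (-1 + 295) = 4069 + 294 = 4363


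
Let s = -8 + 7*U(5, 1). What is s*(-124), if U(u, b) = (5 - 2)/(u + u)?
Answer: 3658/5 ≈ 731.60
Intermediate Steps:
U(u, b) = 3/(2*u) (U(u, b) = 3/((2*u)) = 3*(1/(2*u)) = 3/(2*u))
s = -59/10 (s = -8 + 7*((3/2)/5) = -8 + 7*((3/2)*(⅕)) = -8 + 7*(3/10) = -8 + 21/10 = -59/10 ≈ -5.9000)
s*(-124) = -59/10*(-124) = 3658/5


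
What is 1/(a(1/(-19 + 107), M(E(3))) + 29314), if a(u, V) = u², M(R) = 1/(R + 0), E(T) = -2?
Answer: 7744/227007617 ≈ 3.4113e-5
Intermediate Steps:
M(R) = 1/R
1/(a(1/(-19 + 107), M(E(3))) + 29314) = 1/((1/(-19 + 107))² + 29314) = 1/((1/88)² + 29314) = 1/(1/7744 + 29314) = 1/(227007617/7744) = 7744/227007617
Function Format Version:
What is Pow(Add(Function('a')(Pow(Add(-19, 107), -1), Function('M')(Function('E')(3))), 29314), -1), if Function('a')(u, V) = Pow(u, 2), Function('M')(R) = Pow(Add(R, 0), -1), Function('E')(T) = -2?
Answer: Rational(7744, 227007617) ≈ 3.4113e-5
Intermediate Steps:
Function('M')(R) = Pow(R, -1)
Pow(Add(Function('a')(Pow(Add(-19, 107), -1), Function('M')(Function('E')(3))), 29314), -1) = Pow(Add(Pow(Pow(Add(-19, 107), -1), 2), 29314), -1) = Pow(Add(Pow(Pow(88, -1), 2), 29314), -1) = Pow(Add(Pow(Rational(1, 88), 2), 29314), -1) = Pow(Add(Rational(1, 7744), 29314), -1) = Pow(Rational(227007617, 7744), -1) = Rational(7744, 227007617)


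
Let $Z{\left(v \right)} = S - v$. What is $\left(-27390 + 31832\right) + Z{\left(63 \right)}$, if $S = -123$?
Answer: $4256$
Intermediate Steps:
$Z{\left(v \right)} = -123 - v$
$\left(-27390 + 31832\right) + Z{\left(63 \right)} = \left(-27390 + 31832\right) - 186 = 4442 - 186 = 4256$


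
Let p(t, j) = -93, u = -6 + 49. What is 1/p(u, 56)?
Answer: -1/93 ≈ -0.010753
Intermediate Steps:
u = 43
1/p(u, 56) = 1/(-93) = -1/93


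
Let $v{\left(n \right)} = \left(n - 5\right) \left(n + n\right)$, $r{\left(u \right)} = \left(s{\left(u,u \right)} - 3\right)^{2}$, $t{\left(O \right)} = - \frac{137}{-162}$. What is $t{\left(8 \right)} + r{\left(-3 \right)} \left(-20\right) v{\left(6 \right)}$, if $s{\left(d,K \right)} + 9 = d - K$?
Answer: $- \frac{5598583}{162} \approx -34559.0$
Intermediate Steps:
$s{\left(d,K \right)} = -9 + d - K$ ($s{\left(d,K \right)} = -9 - \left(K - d\right) = -9 + d - K$)
$t{\left(O \right)} = \frac{137}{162}$ ($t{\left(O \right)} = \left(-137\right) \left(- \frac{1}{162}\right) = \frac{137}{162}$)
$r{\left(u \right)} = 144$ ($r{\left(u \right)} = \left(\left(-9 + u - u\right) - 3\right)^{2} = \left(-9 - 3\right)^{2} = \left(-12\right)^{2} = 144$)
$v{\left(n \right)} = 2 n \left(-5 + n\right)$ ($v{\left(n \right)} = \left(-5 + n\right) 2 n = 2 n \left(-5 + n\right)$)
$t{\left(8 \right)} + r{\left(-3 \right)} \left(-20\right) v{\left(6 \right)} = \frac{137}{162} + 144 \left(-20\right) 2 \cdot 6 \left(-5 + 6\right) = \frac{137}{162} - 2880 \cdot 2 \cdot 6 \cdot 1 = \frac{137}{162} - 34560 = - \frac{5598583}{162}$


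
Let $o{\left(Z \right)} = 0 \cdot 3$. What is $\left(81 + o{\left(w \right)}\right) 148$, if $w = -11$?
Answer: $11988$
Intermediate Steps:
$o{\left(Z \right)} = 0$
$\left(81 + o{\left(w \right)}\right) 148 = \left(81 + 0\right) 148 = 81 \cdot 148 = 11988$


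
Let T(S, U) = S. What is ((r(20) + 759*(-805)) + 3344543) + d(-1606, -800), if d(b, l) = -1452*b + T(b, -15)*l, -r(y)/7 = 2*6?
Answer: 6350176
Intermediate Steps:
r(y) = -84 (r(y) = -14*6 = -7*12 = -84)
d(b, l) = -1452*b + b*l
((r(20) + 759*(-805)) + 3344543) + d(-1606, -800) = ((-84 + 759*(-805)) + 3344543) - 1606*(-1452 - 800) = ((-84 - 610995) + 3344543) - 1606*(-2252) = (-611079 + 3344543) + 3616712 = 2733464 + 3616712 = 6350176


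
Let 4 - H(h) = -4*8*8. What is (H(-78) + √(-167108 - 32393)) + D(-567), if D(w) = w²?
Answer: 321749 + I*√199501 ≈ 3.2175e+5 + 446.66*I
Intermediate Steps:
H(h) = 260 (H(h) = 4 - (-4*8)*8 = 4 - (-32)*8 = 4 - 1*(-256) = 4 + 256 = 260)
(H(-78) + √(-167108 - 32393)) + D(-567) = (260 + √(-167108 - 32393)) + (-567)² = (260 + √(-199501)) + 321489 = (260 + I*√199501) + 321489 = 321749 + I*√199501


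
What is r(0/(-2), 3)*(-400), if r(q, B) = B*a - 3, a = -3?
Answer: 4800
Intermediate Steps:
r(q, B) = -3 - 3*B (r(q, B) = B*(-3) - 3 = -3*B - 3 = -3 - 3*B)
r(0/(-2), 3)*(-400) = (-3 - 3*3)*(-400) = (-3 - 9)*(-400) = -12*(-400) = 4800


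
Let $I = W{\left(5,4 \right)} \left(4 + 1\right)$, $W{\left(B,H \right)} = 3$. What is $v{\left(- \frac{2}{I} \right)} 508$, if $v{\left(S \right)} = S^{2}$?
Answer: $\frac{2032}{225} \approx 9.0311$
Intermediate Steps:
$I = 15$ ($I = 3 \left(4 + 1\right) = 3 \cdot 5 = 15$)
$v{\left(- \frac{2}{I} \right)} 508 = \left(- \frac{2}{15}\right)^{2} \cdot 508 = \frac{4}{225} \cdot 508 = \frac{2032}{225}$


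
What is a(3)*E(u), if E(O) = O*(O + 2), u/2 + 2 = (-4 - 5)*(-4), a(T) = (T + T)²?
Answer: 171360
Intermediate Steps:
a(T) = 4*T² (a(T) = (2*T)² = 4*T²)
u = 68 (u = -4 + 2*((-4 - 5)*(-4)) = -4 + 2*(-9*(-4)) = -4 + 2*36 = -4 + 72 = 68)
E(O) = O*(2 + O)
a(3)*E(u) = (4*3²)*(68*(2 + 68)) = (4*9)*(68*70) = 36*4760 = 171360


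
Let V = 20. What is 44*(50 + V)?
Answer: 3080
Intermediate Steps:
44*(50 + V) = 44*(50 + 20) = 44*70 = 3080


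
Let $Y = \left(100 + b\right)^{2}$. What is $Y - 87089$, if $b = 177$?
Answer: $-10360$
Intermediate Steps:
$Y = 76729$ ($Y = \left(100 + 177\right)^{2} = 277^{2} = 76729$)
$Y - 87089 = 76729 - 87089 = -10360$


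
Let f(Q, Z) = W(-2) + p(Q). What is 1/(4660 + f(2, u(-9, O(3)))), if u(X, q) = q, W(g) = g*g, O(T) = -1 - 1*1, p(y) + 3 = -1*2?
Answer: 1/4659 ≈ 0.00021464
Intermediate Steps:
p(y) = -5 (p(y) = -3 - 1*2 = -3 - 2 = -5)
O(T) = -2 (O(T) = -1 - 1 = -2)
W(g) = g²
f(Q, Z) = -1 (f(Q, Z) = (-2)² - 5 = 4 - 5 = -1)
1/(4660 + f(2, u(-9, O(3)))) = 1/(4660 - 1) = 1/4659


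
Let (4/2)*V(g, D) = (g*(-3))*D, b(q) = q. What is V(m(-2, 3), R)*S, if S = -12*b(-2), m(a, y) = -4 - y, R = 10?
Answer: 2520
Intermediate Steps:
V(g, D) = -3*D*g/2 (V(g, D) = ((g*(-3))*D)/2 = ((-3*g)*D)/2 = (-3*D*g)/2 = -3*D*g/2)
S = 24 (S = -12*(-2) = 24)
V(m(-2, 3), R)*S = -3/2*10*(-4 - 1*3)*24 = -3/2*10*(-4 - 3)*24 = -3/2*10*(-7)*24 = 105*24 = 2520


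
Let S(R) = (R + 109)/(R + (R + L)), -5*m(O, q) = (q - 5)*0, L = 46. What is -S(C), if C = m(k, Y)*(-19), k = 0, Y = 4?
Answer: -109/46 ≈ -2.3696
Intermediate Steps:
m(O, q) = 0 (m(O, q) = -(q - 5)*0/5 = -(-5 + q)*0/5 = -⅕*0 = 0)
C = 0 (C = 0*(-19) = 0)
S(R) = (109 + R)/(46 + 2*R) (S(R) = (R + 109)/(R + (R + 46)) = (109 + R)/(R + (46 + R)) = (109 + R)/(46 + 2*R))
-S(C) = -(109 + 0)/(2*(23 + 0)) = -109/(2*23) = -1*109/46 = -109/46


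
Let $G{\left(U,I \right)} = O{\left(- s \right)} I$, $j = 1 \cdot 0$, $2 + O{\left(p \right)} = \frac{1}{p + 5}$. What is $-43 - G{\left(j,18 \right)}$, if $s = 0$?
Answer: $- \frac{53}{5} \approx -10.6$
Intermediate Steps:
$O{\left(p \right)} = -2 + \frac{1}{5 + p}$ ($O{\left(p \right)} = -2 + \frac{1}{p + 5} = -2 + \frac{1}{5 + p}$)
$j = 0$
$G{\left(U,I \right)} = - \frac{9 I}{5}$ ($G{\left(U,I \right)} = \frac{-9 - 2 \left(\left(-1\right) 0\right)}{5 - 0} I = \frac{-9 - 0}{5 + 0} I = \frac{-9 + 0}{5} I = \frac{1}{5} \left(-9\right) I = - \frac{9 I}{5}$)
$-43 - G{\left(j,18 \right)} = -43 - \left(- \frac{9}{5}\right) 18 = -43 - - \frac{162}{5} = -43 + \frac{162}{5} = - \frac{53}{5}$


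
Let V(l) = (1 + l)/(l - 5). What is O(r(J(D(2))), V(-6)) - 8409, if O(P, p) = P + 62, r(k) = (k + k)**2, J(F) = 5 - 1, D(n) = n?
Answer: -8283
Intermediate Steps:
J(F) = 4
r(k) = 4*k**2 (r(k) = (2*k)**2 = 4*k**2)
V(l) = (1 + l)/(-5 + l)
O(P, p) = 62 + P
O(r(J(D(2))), V(-6)) - 8409 = (62 + 4*4**2) - 8409 = (62 + 4*16) - 8409 = (62 + 64) - 8409 = 126 - 8409 = -8283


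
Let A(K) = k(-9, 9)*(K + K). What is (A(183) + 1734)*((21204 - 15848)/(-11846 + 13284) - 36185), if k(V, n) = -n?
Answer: 40582365720/719 ≈ 5.6443e+7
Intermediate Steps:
A(K) = -18*K (A(K) = (-1*9)*(K + K) = -18*K)
(A(183) + 1734)*((21204 - 15848)/(-11846 + 13284) - 36185) = (-18*183 + 1734)*((21204 - 15848)/(-11846 + 13284) - 36185) = (-3294 + 1734)*(5356/1438 - 36185) = -1560*(5356*(1/1438) - 36185) = -1560*(2678/719 - 36185) = -1560*(-26014337/719) = 40582365720/719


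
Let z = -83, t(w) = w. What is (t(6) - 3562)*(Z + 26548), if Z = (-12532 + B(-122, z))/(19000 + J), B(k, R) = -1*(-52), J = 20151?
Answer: -527999080144/5593 ≈ -9.4404e+7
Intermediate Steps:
B(k, R) = 52
Z = -12480/39151 (Z = (-12532 + 52)/(19000 + 20151) = -12480/39151 ≈ -0.31877)
(t(6) - 3562)*(Z + 26548) = (6 - 3562)*(-12480/39151 + 26548) = -3556*1039368268/39151 = -527999080144/5593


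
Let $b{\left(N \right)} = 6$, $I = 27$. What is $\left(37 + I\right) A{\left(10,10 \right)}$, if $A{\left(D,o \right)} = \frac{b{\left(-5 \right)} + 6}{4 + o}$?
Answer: $\frac{384}{7} \approx 54.857$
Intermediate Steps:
$A{\left(D,o \right)} = \frac{12}{4 + o}$ ($A{\left(D,o \right)} = \frac{6 + 6}{4 + o} = \frac{12}{4 + o}$)
$\left(37 + I\right) A{\left(10,10 \right)} = \left(37 + 27\right) \frac{12}{4 + 10} = 64 \cdot \frac{12}{14} = 64 \cdot 12 \cdot \frac{1}{14} = 64 \cdot \frac{6}{7} = \frac{384}{7}$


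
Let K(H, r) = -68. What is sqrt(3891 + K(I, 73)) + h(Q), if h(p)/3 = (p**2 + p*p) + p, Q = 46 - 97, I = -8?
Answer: 15453 + sqrt(3823) ≈ 15515.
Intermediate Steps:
Q = -51
h(p) = 3*p + 6*p**2 (h(p) = 3*((p**2 + p*p) + p) = 3*((p**2 + p**2) + p) = 3*(2*p**2 + p) = 3*(p + 2*p**2) = 3*p + 6*p**2)
sqrt(3891 + K(I, 73)) + h(Q) = sqrt(3891 - 68) + 3*(-51)*(1 + 2*(-51)) = sqrt(3823) + 3*(-51)*(1 - 102) = sqrt(3823) + 3*(-51)*(-101) = sqrt(3823) + 15453 = 15453 + sqrt(3823)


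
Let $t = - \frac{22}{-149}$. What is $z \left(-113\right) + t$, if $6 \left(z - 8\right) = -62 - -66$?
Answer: $- \frac{437696}{447} \approx -979.19$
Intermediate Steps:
$t = \frac{22}{149}$ ($t = \left(-22\right) \left(- \frac{1}{149}\right) = \frac{22}{149} \approx 0.14765$)
$z = \frac{26}{3}$ ($z = 8 + \frac{-62 - -66}{6} = 8 + \frac{-62 + 66}{6} = 8 + \frac{1}{6} \cdot 4 = 8 + \frac{2}{3} = \frac{26}{3} \approx 8.6667$)
$z \left(-113\right) + t = \frac{26}{3} \left(-113\right) + \frac{22}{149} = - \frac{2938}{3} + \frac{22}{149} = - \frac{437696}{447}$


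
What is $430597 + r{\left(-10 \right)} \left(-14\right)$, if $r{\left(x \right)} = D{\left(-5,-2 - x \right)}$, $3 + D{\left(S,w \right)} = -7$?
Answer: $430737$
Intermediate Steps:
$D{\left(S,w \right)} = -10$ ($D{\left(S,w \right)} = -3 - 7 = -10$)
$r{\left(x \right)} = -10$
$430597 + r{\left(-10 \right)} \left(-14\right) = 430597 - -140 = 430597 + 140 = 430737$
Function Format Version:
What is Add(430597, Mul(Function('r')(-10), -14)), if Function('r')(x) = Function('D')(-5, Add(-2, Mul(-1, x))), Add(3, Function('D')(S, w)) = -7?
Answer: 430737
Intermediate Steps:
Function('D')(S, w) = -10 (Function('D')(S, w) = Add(-3, -7) = -10)
Function('r')(x) = -10
Add(430597, Mul(Function('r')(-10), -14)) = Add(430597, Mul(-10, -14)) = Add(430597, 140) = 430737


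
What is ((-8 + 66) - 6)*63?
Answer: 3276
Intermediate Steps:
((-8 + 66) - 6)*63 = (58 - 6)*63 = 52*63 = 3276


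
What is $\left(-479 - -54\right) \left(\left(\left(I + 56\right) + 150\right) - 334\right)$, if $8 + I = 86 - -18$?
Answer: $13600$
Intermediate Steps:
$I = 96$ ($I = -8 + \left(86 - -18\right) = -8 + \left(86 + 18\right) = -8 + 104 = 96$)
$\left(-479 - -54\right) \left(\left(\left(I + 56\right) + 150\right) - 334\right) = \left(-479 - -54\right) \left(\left(\left(96 + 56\right) + 150\right) - 334\right) = \left(-479 + 54\right) \left(\left(152 + 150\right) - 334\right) = - 425 \left(302 - 334\right) = \left(-425\right) \left(-32\right) = 13600$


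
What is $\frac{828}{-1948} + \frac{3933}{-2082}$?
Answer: $- \frac{782115}{337978} \approx -2.3141$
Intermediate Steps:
$\frac{828}{-1948} + \frac{3933}{-2082} = 828 \left(- \frac{1}{1948}\right) + 3933 \left(- \frac{1}{2082}\right) = - \frac{207}{487} - \frac{1311}{694} = - \frac{782115}{337978}$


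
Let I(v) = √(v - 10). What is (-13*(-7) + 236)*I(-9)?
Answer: 327*I*√19 ≈ 1425.4*I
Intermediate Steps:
I(v) = √(-10 + v)
(-13*(-7) + 236)*I(-9) = (-13*(-7) + 236)*√(-10 - 9) = (91 + 236)*√(-19) = 327*(I*√19) = 327*I*√19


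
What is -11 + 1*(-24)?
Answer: -35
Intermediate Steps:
-11 + 1*(-24) = -11 - 24 = -35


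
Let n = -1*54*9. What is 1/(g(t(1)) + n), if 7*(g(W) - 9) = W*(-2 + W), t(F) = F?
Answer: -7/3340 ≈ -0.0020958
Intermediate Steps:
g(W) = 9 + W*(-2 + W)/7 (g(W) = 9 + (W*(-2 + W))/7 = 9 + W*(-2 + W)/7)
n = -486 (n = -54*9 = -486)
1/(g(t(1)) + n) = 1/((9 - 2/7*1 + (⅐)*1²) - 486) = 1/((9 - 2/7 + (⅐)*1) - 486) = 1/((9 - 2/7 + ⅐) - 486) = 1/(62/7 - 486) = 1/(-3340/7) = -7/3340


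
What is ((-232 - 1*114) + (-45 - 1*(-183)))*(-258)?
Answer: 53664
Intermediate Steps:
((-232 - 1*114) + (-45 - 1*(-183)))*(-258) = ((-232 - 114) + (-45 + 183))*(-258) = (-346 + 138)*(-258) = -208*(-258) = 53664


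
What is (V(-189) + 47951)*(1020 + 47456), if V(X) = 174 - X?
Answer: 2342069464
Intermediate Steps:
(V(-189) + 47951)*(1020 + 47456) = ((174 - 1*(-189)) + 47951)*(1020 + 47456) = ((174 + 189) + 47951)*48476 = (363 + 47951)*48476 = 48314*48476 = 2342069464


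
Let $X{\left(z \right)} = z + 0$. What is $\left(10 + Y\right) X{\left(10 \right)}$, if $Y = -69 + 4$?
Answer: $-550$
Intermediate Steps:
$Y = -65$
$X{\left(z \right)} = z$
$\left(10 + Y\right) X{\left(10 \right)} = \left(10 - 65\right) 10 = \left(-55\right) 10 = -550$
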